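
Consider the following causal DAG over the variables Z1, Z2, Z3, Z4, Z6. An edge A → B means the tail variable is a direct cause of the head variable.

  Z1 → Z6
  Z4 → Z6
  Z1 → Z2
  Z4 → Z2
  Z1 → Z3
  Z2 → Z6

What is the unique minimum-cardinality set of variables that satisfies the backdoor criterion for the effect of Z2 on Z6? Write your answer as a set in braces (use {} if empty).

Variables eligible for adjustment (non-descendants of Z2, excluding Z2 and Z6): {Z1, Z3, Z4}.
Backdoor paths from Z2 to Z6:
  P1: Z2 <- Z1 -> Z6
  P2: Z2 <- Z4 -> Z6
The empty set is not sufficient: P1 (Z2 <- Z1 -> Z6) has no collider blocking it and no conditioned non-collider, so it is open.
Try {Z1, Z4}:
  P1: blocked at fork node Z1 ∈ conditioning set.
  P2: blocked at fork node Z4 ∈ conditioning set.
{Z1, Z4} contains no descendant of Z2 and blocks every backdoor path.
Every element of {Z1, Z4} is needed (dropping Z1 leaves P1 open; dropping Z4 leaves P2 open), so no proper subset is valid.
Among all size-2 subsets of the eligible variables, only {Z1, Z4} blocks every backdoor path, so it is the unique smallest valid adjustment set.

{Z1, Z4}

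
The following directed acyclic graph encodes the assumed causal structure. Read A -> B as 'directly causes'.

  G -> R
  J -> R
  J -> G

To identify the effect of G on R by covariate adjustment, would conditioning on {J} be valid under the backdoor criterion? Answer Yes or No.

Yes

Backdoor paths from G to R (paths whose first edge points into G):
  P1: G <- J -> R
Condition 1 (no descendant of G in the set): holds — descendants of G are {R}; none are in {J}.
Condition 2 (every backdoor path blocked by {J}):
  P1: blocked at fork node J ∈ conditioning set.
{J} satisfies the backdoor criterion.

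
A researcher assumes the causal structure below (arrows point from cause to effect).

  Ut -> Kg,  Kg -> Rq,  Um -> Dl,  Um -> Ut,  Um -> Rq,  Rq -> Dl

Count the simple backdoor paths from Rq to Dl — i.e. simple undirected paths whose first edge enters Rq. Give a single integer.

2

A backdoor path from Rq to Dl is any simple undirected path whose first edge points into Rq (i.e. leaves Rq via a parent).
Parents of Rq: {Kg, Um}.
Enumerating:
  P1: Rq <- Um -> Dl
  P2: Rq <- Kg <- Ut <- Um -> Dl
That exhausts the simple backdoor paths. Count: 2.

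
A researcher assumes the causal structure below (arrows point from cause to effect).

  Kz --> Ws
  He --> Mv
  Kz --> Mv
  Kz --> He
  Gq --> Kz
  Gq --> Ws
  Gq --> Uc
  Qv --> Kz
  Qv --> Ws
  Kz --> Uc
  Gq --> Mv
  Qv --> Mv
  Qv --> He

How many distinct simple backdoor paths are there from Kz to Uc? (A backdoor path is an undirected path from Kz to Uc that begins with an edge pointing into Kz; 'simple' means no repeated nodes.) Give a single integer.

4

A backdoor path from Kz to Uc is any simple undirected path whose first edge points into Kz (i.e. leaves Kz via a parent).
Parents of Kz: {Gq, Qv}.
Enumerating:
  P1: Kz <- Gq -> Uc
  P2: Kz <- Qv -> He -> Mv <- Gq -> Uc
  P3: Kz <- Qv -> Ws <- Gq -> Uc
  P4: Kz <- Qv -> Mv <- Gq -> Uc
That exhausts the simple backdoor paths. Count: 4.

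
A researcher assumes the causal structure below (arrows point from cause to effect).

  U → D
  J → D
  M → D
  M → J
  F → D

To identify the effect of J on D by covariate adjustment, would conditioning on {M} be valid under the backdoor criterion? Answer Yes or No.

Yes

Backdoor paths from J to D (paths whose first edge points into J):
  P1: J <- M -> D
Condition 1 (no descendant of J in the set): holds — descendants of J are {D}; none are in {M}.
Condition 2 (every backdoor path blocked by {M}):
  P1: blocked at fork node M ∈ conditioning set.
{M} satisfies the backdoor criterion.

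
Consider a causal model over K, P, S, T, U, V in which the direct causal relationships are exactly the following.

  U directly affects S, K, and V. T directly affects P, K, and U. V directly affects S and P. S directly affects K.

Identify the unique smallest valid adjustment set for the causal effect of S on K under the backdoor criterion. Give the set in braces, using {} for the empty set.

{U}

Variables eligible for adjustment (non-descendants of S, excluding S and K): {P, T, U, V}.
Backdoor paths from S to K:
  P1: S <- U <- T -> K
  P2: S <- U -> V -> P <- T -> K
  P3: S <- U -> K
  P4: S <- V <- U <- T -> K
  P5: S <- V <- U -> K
  P6: S <- V -> P <- T -> U -> K
  P7: S <- V -> P <- T -> K
The empty set is not sufficient: P1 (S <- U <- T -> K) has no collider blocking it and no conditioned non-collider, so it is open.
Try {U}:
  P1: blocked at chain node U ∈ conditioning set.
  P2: blocked at fork node U ∈ conditioning set.
  P3: blocked at fork node U ∈ conditioning set.
  P4: blocked at chain node U ∈ conditioning set.
  P5: blocked at fork node U ∈ conditioning set.
  P6: blocked at collider P (neither it nor any descendant is in the conditioning set).
  P7: blocked at collider P (neither it nor any descendant is in the conditioning set).
{U} contains no descendant of S and blocks every backdoor path.
No other singleton works — e.g. {T} leaves P3 open — so {U} is the unique smallest valid adjustment set.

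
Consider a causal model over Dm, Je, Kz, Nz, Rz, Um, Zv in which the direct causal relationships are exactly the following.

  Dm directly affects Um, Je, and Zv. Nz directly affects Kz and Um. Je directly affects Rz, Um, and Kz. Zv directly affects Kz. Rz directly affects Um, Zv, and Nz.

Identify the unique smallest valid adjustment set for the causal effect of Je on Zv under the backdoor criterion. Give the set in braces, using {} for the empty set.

Variables eligible for adjustment (non-descendants of Je, excluding Je and Zv): {Dm}.
Backdoor paths from Je to Zv:
  P1: Je <- Dm -> Um <- Rz -> Nz -> Kz <- Zv
  P2: Je <- Dm -> Um <- Rz -> Zv
  P3: Je <- Dm -> Um <- Nz <- Rz -> Zv
  P4: Je <- Dm -> Um <- Nz -> Kz <- Zv
  P5: Je <- Dm -> Zv
The empty set is not sufficient: P5 (Je <- Dm -> Zv) has no collider blocking it and no conditioned non-collider, so it is open.
Try {Dm}:
  P1: blocked at fork node Dm ∈ conditioning set.
  P2: blocked at fork node Dm ∈ conditioning set.
  P3: blocked at fork node Dm ∈ conditioning set.
  P4: blocked at fork node Dm ∈ conditioning set.
  P5: blocked at fork node Dm ∈ conditioning set.
{Dm} contains no descendant of Je and blocks every backdoor path.
{Dm} is the unique smallest valid adjustment set.

{Dm}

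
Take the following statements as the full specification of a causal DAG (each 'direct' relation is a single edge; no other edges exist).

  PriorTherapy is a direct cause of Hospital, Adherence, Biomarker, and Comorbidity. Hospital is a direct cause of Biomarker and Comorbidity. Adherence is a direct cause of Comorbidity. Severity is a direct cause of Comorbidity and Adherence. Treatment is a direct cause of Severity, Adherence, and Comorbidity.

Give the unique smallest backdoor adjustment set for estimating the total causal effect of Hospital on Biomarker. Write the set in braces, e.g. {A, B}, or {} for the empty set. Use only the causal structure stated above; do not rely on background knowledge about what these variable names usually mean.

{PriorTherapy}

Variables eligible for adjustment (non-descendants of Hospital, excluding Hospital and Biomarker): {Adherence, PriorTherapy, Severity, Treatment}.
Backdoor paths from Hospital to Biomarker:
  P1: Hospital <- PriorTherapy -> Biomarker
The empty set is not sufficient: P1 (Hospital <- PriorTherapy -> Biomarker) has no collider blocking it and no conditioned non-collider, so it is open.
Try {PriorTherapy}:
  P1: blocked at fork node PriorTherapy ∈ conditioning set.
{PriorTherapy} contains no descendant of Hospital and blocks every backdoor path.
No other singleton works — e.g. {Treatment} leaves P1 open — so {PriorTherapy} is the unique smallest valid adjustment set.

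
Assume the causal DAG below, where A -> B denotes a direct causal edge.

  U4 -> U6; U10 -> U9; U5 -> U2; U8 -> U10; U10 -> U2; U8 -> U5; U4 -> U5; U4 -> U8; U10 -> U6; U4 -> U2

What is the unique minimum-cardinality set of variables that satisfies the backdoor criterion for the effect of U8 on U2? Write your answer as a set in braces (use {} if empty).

Variables eligible for adjustment (non-descendants of U8, excluding U8 and U2): {U4}.
Backdoor paths from U8 to U2:
  P1: U8 <- U4 -> U5 -> U2
  P2: U8 <- U4 -> U2
  P3: U8 <- U4 -> U6 <- U10 -> U2
The empty set is not sufficient: P1 (U8 <- U4 -> U5 -> U2) has no collider blocking it and no conditioned non-collider, so it is open.
Try {U4}:
  P1: blocked at fork node U4 ∈ conditioning set.
  P2: blocked at fork node U4 ∈ conditioning set.
  P3: blocked at fork node U4 ∈ conditioning set.
{U4} contains no descendant of U8 and blocks every backdoor path.
{U4} is the unique smallest valid adjustment set.

{U4}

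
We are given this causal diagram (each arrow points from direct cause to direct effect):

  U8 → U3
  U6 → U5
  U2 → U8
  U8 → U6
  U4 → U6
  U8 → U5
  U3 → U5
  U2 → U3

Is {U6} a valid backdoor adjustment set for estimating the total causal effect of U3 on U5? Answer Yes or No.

Backdoor paths from U3 to U5 (paths whose first edge points into U3):
  P1: U3 <- U2 -> U8 -> U6 -> U5
  P2: U3 <- U2 -> U8 -> U5
  P3: U3 <- U8 -> U6 -> U5
  P4: U3 <- U8 -> U5
Condition 1 (no descendant of U3 in the set): holds — descendants of U3 are {U5}; none are in {U6}.
Condition 2 (every backdoor path blocked by {U6}):
  P1: blocked at chain node U6 ∈ conditioning set.
  P2: open — no interior node is in the conditioning set.
  P3: blocked at chain node U6 ∈ conditioning set.
  P4: open — no interior node is in the conditioning set.
{U6} does not satisfy the backdoor criterion.

No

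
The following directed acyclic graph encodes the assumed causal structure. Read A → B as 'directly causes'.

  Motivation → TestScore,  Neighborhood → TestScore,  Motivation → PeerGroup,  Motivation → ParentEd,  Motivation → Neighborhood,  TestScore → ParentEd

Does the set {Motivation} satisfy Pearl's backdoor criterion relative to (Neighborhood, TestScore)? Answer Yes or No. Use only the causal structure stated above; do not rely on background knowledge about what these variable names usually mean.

Yes

Backdoor paths from Neighborhood to TestScore (paths whose first edge points into Neighborhood):
  P1: Neighborhood <- Motivation -> TestScore
  P2: Neighborhood <- Motivation -> ParentEd <- TestScore
Condition 1 (no descendant of Neighborhood in the set): holds — descendants of Neighborhood are {ParentEd, TestScore}; none are in {Motivation}.
Condition 2 (every backdoor path blocked by {Motivation}):
  P1: blocked at fork node Motivation ∈ conditioning set.
  P2: blocked at fork node Motivation ∈ conditioning set.
{Motivation} satisfies the backdoor criterion.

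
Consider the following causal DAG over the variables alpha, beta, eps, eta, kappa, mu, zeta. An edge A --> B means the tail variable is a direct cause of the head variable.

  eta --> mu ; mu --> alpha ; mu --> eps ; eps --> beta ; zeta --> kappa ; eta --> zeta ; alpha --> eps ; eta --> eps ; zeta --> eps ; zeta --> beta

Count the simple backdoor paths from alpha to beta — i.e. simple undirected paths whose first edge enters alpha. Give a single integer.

A backdoor path from alpha to beta is any simple undirected path whose first edge points into alpha (i.e. leaves alpha via a parent).
Parents of alpha: {mu}.
Enumerating:
  P1: alpha <- mu <- eta -> zeta -> eps -> beta
  P2: alpha <- mu <- eta -> zeta -> beta
  P3: alpha <- mu <- eta -> eps <- zeta -> beta
  P4: alpha <- mu <- eta -> eps -> beta
  P5: alpha <- mu -> eps <- eta -> zeta -> beta
  P6: alpha <- mu -> eps <- zeta -> beta
  P7: alpha <- mu -> eps -> beta
That exhausts the simple backdoor paths. Count: 7.

7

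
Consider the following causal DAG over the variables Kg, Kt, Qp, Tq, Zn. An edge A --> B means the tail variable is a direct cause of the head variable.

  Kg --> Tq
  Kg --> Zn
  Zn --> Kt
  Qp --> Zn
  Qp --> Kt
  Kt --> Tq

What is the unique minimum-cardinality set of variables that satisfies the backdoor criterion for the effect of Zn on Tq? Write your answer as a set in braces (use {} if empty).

{Kg, Qp}

Variables eligible for adjustment (non-descendants of Zn, excluding Zn and Tq): {Kg, Qp}.
Backdoor paths from Zn to Tq:
  P1: Zn <- Qp -> Kt -> Tq
  P2: Zn <- Kg -> Tq
The empty set is not sufficient: P1 (Zn <- Qp -> Kt -> Tq) has no collider blocking it and no conditioned non-collider, so it is open.
Try {Kg, Qp}:
  P1: blocked at fork node Qp ∈ conditioning set.
  P2: blocked at fork node Kg ∈ conditioning set.
{Kg, Qp} contains no descendant of Zn and blocks every backdoor path.
Every element of {Kg, Qp} is needed (dropping Kg leaves P2 open; dropping Qp leaves P1 open), so no proper subset is valid.
Among all size-2 subsets of the eligible variables, only {Kg, Qp} blocks every backdoor path, so it is the unique smallest valid adjustment set.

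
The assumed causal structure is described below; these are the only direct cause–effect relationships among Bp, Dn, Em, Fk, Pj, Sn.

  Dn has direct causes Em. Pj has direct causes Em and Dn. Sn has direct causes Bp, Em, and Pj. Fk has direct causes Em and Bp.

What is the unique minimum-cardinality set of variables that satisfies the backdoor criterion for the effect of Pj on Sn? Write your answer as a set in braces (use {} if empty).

Variables eligible for adjustment (non-descendants of Pj, excluding Pj and Sn): {Bp, Dn, Em, Fk}.
Backdoor paths from Pj to Sn:
  P1: Pj <- Em -> Fk <- Bp -> Sn
  P2: Pj <- Em -> Sn
  P3: Pj <- Dn <- Em -> Fk <- Bp -> Sn
  P4: Pj <- Dn <- Em -> Sn
The empty set is not sufficient: P2 (Pj <- Em -> Sn) has no collider blocking it and no conditioned non-collider, so it is open.
Try {Em}:
  P1: blocked at fork node Em ∈ conditioning set.
  P2: blocked at fork node Em ∈ conditioning set.
  P3: blocked at fork node Em ∈ conditioning set.
  P4: blocked at fork node Em ∈ conditioning set.
{Em} contains no descendant of Pj and blocks every backdoor path.
No other singleton works — e.g. {Bp} leaves P2 open — so {Em} is the unique smallest valid adjustment set.

{Em}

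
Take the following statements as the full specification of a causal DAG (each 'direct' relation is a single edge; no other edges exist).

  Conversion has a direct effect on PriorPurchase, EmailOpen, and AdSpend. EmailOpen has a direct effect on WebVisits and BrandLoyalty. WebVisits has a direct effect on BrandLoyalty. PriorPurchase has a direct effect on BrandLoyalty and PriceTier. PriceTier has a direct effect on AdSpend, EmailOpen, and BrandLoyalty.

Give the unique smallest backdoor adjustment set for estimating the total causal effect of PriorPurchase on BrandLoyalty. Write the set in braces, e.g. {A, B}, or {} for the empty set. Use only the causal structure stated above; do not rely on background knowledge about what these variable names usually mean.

{Conversion}

Variables eligible for adjustment (non-descendants of PriorPurchase, excluding PriorPurchase and BrandLoyalty): {Conversion}.
Backdoor paths from PriorPurchase to BrandLoyalty:
  P1: PriorPurchase <- Conversion -> EmailOpen <- PriceTier -> BrandLoyalty
  P2: PriorPurchase <- Conversion -> EmailOpen -> WebVisits -> BrandLoyalty
  P3: PriorPurchase <- Conversion -> EmailOpen -> BrandLoyalty
  P4: PriorPurchase <- Conversion -> AdSpend <- PriceTier -> EmailOpen -> WebVisits -> BrandLoyalty
  P5: PriorPurchase <- Conversion -> AdSpend <- PriceTier -> EmailOpen -> BrandLoyalty
  P6: PriorPurchase <- Conversion -> AdSpend <- PriceTier -> BrandLoyalty
The empty set is not sufficient: P2 (PriorPurchase <- Conversion -> EmailOpen -> WebVisits -> BrandLoyalty) has no collider blocking it and no conditioned non-collider, so it is open.
Try {Conversion}:
  P1: blocked at fork node Conversion ∈ conditioning set.
  P2: blocked at fork node Conversion ∈ conditioning set.
  P3: blocked at fork node Conversion ∈ conditioning set.
  P4: blocked at fork node Conversion ∈ conditioning set.
  P5: blocked at fork node Conversion ∈ conditioning set.
  P6: blocked at fork node Conversion ∈ conditioning set.
{Conversion} contains no descendant of PriorPurchase and blocks every backdoor path.
{Conversion} is the unique smallest valid adjustment set.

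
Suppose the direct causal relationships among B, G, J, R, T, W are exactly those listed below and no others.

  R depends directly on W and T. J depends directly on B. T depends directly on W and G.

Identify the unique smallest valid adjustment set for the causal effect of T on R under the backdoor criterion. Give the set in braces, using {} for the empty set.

Variables eligible for adjustment (non-descendants of T, excluding T and R): {B, G, J, W}.
Backdoor paths from T to R:
  P1: T <- W -> R
The empty set is not sufficient: P1 (T <- W -> R) has no collider blocking it and no conditioned non-collider, so it is open.
Try {W}:
  P1: blocked at fork node W ∈ conditioning set.
{W} contains no descendant of T and blocks every backdoor path.
No other singleton works — e.g. {G} leaves P1 open — so {W} is the unique smallest valid adjustment set.

{W}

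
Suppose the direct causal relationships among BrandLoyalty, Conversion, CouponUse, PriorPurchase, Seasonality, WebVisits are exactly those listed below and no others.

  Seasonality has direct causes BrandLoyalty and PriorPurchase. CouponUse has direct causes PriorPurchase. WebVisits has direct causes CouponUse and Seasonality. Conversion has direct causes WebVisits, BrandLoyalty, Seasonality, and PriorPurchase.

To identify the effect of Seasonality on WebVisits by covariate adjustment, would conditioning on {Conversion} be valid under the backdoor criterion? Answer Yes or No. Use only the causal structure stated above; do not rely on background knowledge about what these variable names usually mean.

No

Backdoor paths from Seasonality to WebVisits (paths whose first edge points into Seasonality):
  P1: Seasonality <- PriorPurchase -> CouponUse -> WebVisits
  P2: Seasonality <- PriorPurchase -> Conversion <- WebVisits
  P3: Seasonality <- BrandLoyalty -> Conversion <- PriorPurchase -> CouponUse -> WebVisits
  P4: Seasonality <- BrandLoyalty -> Conversion <- WebVisits
Condition 1 (no descendant of Seasonality in the set): FAILS — Conversion is a descendant of Seasonality.
Condition 2 (every backdoor path blocked by {Conversion}):
  P1: open — no interior node is in the conditioning set.
  P2: open — collider(s) Conversion are conditioned on (or have a conditioned descendant) and no non-collider on the path is in the set.
  P3: open — collider(s) Conversion are conditioned on (or have a conditioned descendant) and no non-collider on the path is in the set.
  P4: open — collider(s) Conversion are conditioned on (or have a conditioned descendant) and no non-collider on the path is in the set.
{Conversion} does not satisfy the backdoor criterion.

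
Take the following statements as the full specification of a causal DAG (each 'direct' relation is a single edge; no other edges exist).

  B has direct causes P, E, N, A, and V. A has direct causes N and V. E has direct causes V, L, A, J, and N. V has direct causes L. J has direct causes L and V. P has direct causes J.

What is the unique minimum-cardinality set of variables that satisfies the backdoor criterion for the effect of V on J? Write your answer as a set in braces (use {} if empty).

{L}

Variables eligible for adjustment (non-descendants of V, excluding V and J): {L, N}.
Backdoor paths from V to J:
  P1: V <- L -> J
  P2: V <- L -> E <- N -> A -> B <- P <- J
  P3: V <- L -> E <- N -> B <- P <- J
  P4: V <- L -> E <- J
  P5: V <- L -> E <- A <- N -> B <- P <- J
  P6: V <- L -> E <- A -> B <- P <- J
  P7: V <- L -> E -> B <- P <- J
The empty set is not sufficient: P1 (V <- L -> J) has no collider blocking it and no conditioned non-collider, so it is open.
Try {L}:
  P1: blocked at fork node L ∈ conditioning set.
  P2: blocked at fork node L ∈ conditioning set.
  P3: blocked at fork node L ∈ conditioning set.
  P4: blocked at fork node L ∈ conditioning set.
  P5: blocked at fork node L ∈ conditioning set.
  P6: blocked at fork node L ∈ conditioning set.
  P7: blocked at fork node L ∈ conditioning set.
{L} contains no descendant of V and blocks every backdoor path.
No other singleton works — e.g. {N} leaves P1 open — so {L} is the unique smallest valid adjustment set.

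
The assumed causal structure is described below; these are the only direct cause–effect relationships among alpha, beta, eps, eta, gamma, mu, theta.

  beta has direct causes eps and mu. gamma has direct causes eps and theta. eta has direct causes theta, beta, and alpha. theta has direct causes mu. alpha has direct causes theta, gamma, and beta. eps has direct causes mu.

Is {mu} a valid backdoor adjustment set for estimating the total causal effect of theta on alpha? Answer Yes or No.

Backdoor paths from theta to alpha (paths whose first edge points into theta):
  P1: theta <- mu -> eps -> beta -> alpha
  P2: theta <- mu -> eps -> beta -> eta <- alpha
  P3: theta <- mu -> eps -> gamma -> alpha
  P4: theta <- mu -> beta <- eps -> gamma -> alpha
  P5: theta <- mu -> beta -> alpha
  P6: theta <- mu -> beta -> eta <- alpha
Condition 1 (no descendant of theta in the set): holds — descendants of theta are {alpha, eta, gamma}; none are in {mu}.
Condition 2 (every backdoor path blocked by {mu}):
  P1: blocked at fork node mu ∈ conditioning set.
  P2: blocked at fork node mu ∈ conditioning set.
  P3: blocked at fork node mu ∈ conditioning set.
  P4: blocked at fork node mu ∈ conditioning set.
  P5: blocked at fork node mu ∈ conditioning set.
  P6: blocked at fork node mu ∈ conditioning set.
{mu} satisfies the backdoor criterion.

Yes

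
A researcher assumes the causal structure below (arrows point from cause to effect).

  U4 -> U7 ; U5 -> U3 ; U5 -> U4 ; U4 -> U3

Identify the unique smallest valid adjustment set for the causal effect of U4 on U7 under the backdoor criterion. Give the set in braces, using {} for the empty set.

Variables eligible for adjustment (non-descendants of U4, excluding U4 and U7): {U5}.
Backdoor paths from U4 to U7:
  (none)
With no backdoor paths the empty set already satisfies the criterion, and it is trivially minimal.

{}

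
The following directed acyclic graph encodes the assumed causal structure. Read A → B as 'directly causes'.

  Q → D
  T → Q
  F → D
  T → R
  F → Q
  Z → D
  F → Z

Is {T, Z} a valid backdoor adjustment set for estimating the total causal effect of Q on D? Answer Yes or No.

No

Backdoor paths from Q to D (paths whose first edge points into Q):
  P1: Q <- F -> Z -> D
  P2: Q <- F -> D
Condition 1 (no descendant of Q in the set): holds — descendants of Q are {D}; none are in {T, Z}.
Condition 2 (every backdoor path blocked by {T, Z}):
  P1: blocked at chain node Z ∈ conditioning set.
  P2: open — no interior node is in the conditioning set.
{T, Z} does not satisfy the backdoor criterion.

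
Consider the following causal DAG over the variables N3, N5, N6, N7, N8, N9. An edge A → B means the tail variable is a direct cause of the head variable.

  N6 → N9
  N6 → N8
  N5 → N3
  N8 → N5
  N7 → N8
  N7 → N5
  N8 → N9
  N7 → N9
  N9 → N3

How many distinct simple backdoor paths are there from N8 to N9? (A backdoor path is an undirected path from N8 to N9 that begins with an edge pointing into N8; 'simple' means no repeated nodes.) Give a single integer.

3

A backdoor path from N8 to N9 is any simple undirected path whose first edge points into N8 (i.e. leaves N8 via a parent).
Parents of N8: {N6, N7}.
Enumerating:
  P1: N8 <- N7 -> N9
  P2: N8 <- N7 -> N5 -> N3 <- N9
  P3: N8 <- N6 -> N9
That exhausts the simple backdoor paths. Count: 3.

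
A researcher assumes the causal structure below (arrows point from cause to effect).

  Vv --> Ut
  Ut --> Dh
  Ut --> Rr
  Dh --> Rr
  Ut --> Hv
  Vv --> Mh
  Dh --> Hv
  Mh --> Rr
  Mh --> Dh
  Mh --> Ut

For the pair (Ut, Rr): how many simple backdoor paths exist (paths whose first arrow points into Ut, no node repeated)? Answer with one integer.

A backdoor path from Ut to Rr is any simple undirected path whose first edge points into Ut (i.e. leaves Ut via a parent).
Parents of Ut: {Mh, Vv}.
Enumerating:
  P1: Ut <- Vv -> Mh -> Dh -> Rr
  P2: Ut <- Vv -> Mh -> Rr
  P3: Ut <- Mh -> Dh -> Rr
  P4: Ut <- Mh -> Rr
That exhausts the simple backdoor paths. Count: 4.

4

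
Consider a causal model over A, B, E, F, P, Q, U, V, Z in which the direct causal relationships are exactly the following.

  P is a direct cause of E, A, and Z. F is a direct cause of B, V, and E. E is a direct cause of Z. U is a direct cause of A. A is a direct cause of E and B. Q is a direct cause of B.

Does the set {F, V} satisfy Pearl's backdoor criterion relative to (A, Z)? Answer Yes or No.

Backdoor paths from A to Z (paths whose first edge points into A):
  P1: A <- P -> E -> Z
  P2: A <- P -> Z
Condition 1 (no descendant of A in the set): holds — descendants of A are {B, E, Z}; none are in {F, V}.
Condition 2 (every backdoor path blocked by {F, V}):
  P1: open — no interior node is in the conditioning set.
  P2: open — no interior node is in the conditioning set.
{F, V} does not satisfy the backdoor criterion.

No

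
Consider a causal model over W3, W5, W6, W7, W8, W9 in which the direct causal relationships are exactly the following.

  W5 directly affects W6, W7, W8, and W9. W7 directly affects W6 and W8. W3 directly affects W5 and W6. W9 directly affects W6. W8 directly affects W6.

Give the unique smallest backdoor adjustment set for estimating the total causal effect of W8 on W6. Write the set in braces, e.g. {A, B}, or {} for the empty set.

{W5, W7}

Variables eligible for adjustment (non-descendants of W8, excluding W8 and W6): {W3, W5, W7, W9}.
Backdoor paths from W8 to W6:
  P1: W8 <- W5 <- W3 -> W6
  P2: W8 <- W5 -> W9 -> W6
  P3: W8 <- W5 -> W7 -> W6
  P4: W8 <- W5 -> W6
  P5: W8 <- W7 <- W5 <- W3 -> W6
  P6: W8 <- W7 <- W5 -> W9 -> W6
  P7: W8 <- W7 <- W5 -> W6
  P8: W8 <- W7 -> W6
The empty set is not sufficient: P1 (W8 <- W5 <- W3 -> W6) has no collider blocking it and no conditioned non-collider, so it is open.
Try {W5, W7}:
  P1: blocked at chain node W5 ∈ conditioning set.
  P2: blocked at fork node W5 ∈ conditioning set.
  P3: blocked at fork node W5 ∈ conditioning set.
  P4: blocked at fork node W5 ∈ conditioning set.
  P5: blocked at chain node W7 ∈ conditioning set.
  P6: blocked at chain node W7 ∈ conditioning set.
  P7: blocked at chain node W7 ∈ conditioning set.
  P8: blocked at fork node W7 ∈ conditioning set.
{W5, W7} contains no descendant of W8 and blocks every backdoor path.
Every element of {W5, W7} is needed (dropping W5 leaves P1 open; dropping W7 leaves P8 open), so no proper subset is valid.
Among all size-2 subsets of the eligible variables, only {W5, W7} blocks every backdoor path, so it is the unique smallest valid adjustment set.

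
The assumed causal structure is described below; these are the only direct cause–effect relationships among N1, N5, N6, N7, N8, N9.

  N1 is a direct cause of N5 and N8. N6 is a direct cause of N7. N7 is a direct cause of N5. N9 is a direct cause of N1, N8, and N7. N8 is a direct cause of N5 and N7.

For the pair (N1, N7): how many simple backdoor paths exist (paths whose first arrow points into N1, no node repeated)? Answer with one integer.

A backdoor path from N1 to N7 is any simple undirected path whose first edge points into N1 (i.e. leaves N1 via a parent).
Parents of N1: {N9}.
Enumerating:
  P1: N1 <- N9 -> N8 -> N7
  P2: N1 <- N9 -> N8 -> N5 <- N7
  P3: N1 <- N9 -> N7
That exhausts the simple backdoor paths. Count: 3.

3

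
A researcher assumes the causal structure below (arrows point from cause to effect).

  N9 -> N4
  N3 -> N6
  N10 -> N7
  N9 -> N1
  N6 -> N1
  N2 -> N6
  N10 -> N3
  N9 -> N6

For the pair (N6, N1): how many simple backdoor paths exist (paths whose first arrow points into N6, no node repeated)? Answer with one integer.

1

A backdoor path from N6 to N1 is any simple undirected path whose first edge points into N6 (i.e. leaves N6 via a parent).
Parents of N6: {N2, N3, N9}.
Enumerating:
  P1: N6 <- N9 -> N1
That exhausts the simple backdoor paths. Count: 1.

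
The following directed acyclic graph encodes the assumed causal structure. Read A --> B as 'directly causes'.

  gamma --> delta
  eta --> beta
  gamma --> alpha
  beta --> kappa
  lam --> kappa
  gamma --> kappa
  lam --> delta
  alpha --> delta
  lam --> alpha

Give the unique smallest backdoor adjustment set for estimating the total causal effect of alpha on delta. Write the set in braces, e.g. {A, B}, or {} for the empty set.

Variables eligible for adjustment (non-descendants of alpha, excluding alpha and delta): {beta, eta, gamma, kappa, lam}.
Backdoor paths from alpha to delta:
  P1: alpha <- lam -> kappa <- gamma -> delta
  P2: alpha <- lam -> delta
  P3: alpha <- gamma -> kappa <- lam -> delta
  P4: alpha <- gamma -> delta
The empty set is not sufficient: P2 (alpha <- lam -> delta) has no collider blocking it and no conditioned non-collider, so it is open.
Try {gamma, lam}:
  P1: blocked at fork node lam ∈ conditioning set.
  P2: blocked at fork node lam ∈ conditioning set.
  P3: blocked at fork node gamma ∈ conditioning set.
  P4: blocked at fork node gamma ∈ conditioning set.
{gamma, lam} contains no descendant of alpha and blocks every backdoor path.
Every element of {gamma, lam} is needed (dropping gamma leaves P4 open; dropping lam leaves P2 open), so no proper subset is valid.
Among all size-2 subsets of the eligible variables, only {gamma, lam} blocks every backdoor path, so it is the unique smallest valid adjustment set.

{gamma, lam}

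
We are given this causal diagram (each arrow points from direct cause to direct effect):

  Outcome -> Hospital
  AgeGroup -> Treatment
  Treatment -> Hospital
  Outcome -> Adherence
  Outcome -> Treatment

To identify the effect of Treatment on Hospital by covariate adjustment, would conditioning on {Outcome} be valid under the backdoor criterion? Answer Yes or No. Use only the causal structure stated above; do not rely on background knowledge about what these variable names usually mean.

Yes

Backdoor paths from Treatment to Hospital (paths whose first edge points into Treatment):
  P1: Treatment <- Outcome -> Hospital
Condition 1 (no descendant of Treatment in the set): holds — descendants of Treatment are {Hospital}; none are in {Outcome}.
Condition 2 (every backdoor path blocked by {Outcome}):
  P1: blocked at fork node Outcome ∈ conditioning set.
{Outcome} satisfies the backdoor criterion.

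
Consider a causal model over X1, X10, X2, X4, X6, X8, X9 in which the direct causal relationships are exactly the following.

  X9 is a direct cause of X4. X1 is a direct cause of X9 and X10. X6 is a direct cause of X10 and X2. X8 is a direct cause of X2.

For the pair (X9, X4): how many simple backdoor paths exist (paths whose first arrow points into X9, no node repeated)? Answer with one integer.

0

A backdoor path from X9 to X4 is any simple undirected path whose first edge points into X9 (i.e. leaves X9 via a parent).
Parents of X9: {X1}.
No simple path from any parent of X9 reaches X4 without revisiting X9, so there are no backdoor paths.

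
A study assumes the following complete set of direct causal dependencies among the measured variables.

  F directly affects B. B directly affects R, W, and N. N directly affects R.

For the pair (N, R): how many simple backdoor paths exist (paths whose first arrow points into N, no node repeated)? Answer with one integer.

A backdoor path from N to R is any simple undirected path whose first edge points into N (i.e. leaves N via a parent).
Parents of N: {B}.
Enumerating:
  P1: N <- B -> R
That exhausts the simple backdoor paths. Count: 1.

1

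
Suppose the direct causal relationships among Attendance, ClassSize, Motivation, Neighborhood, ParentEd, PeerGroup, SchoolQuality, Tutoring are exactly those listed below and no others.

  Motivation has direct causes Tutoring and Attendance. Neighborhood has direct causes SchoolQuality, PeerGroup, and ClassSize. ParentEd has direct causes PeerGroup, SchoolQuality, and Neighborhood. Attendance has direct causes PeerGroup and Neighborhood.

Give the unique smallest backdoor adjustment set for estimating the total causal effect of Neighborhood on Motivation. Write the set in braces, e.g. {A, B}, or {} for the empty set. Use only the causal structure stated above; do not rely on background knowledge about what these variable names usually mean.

Variables eligible for adjustment (non-descendants of Neighborhood, excluding Neighborhood and Motivation): {ClassSize, PeerGroup, SchoolQuality, Tutoring}.
Backdoor paths from Neighborhood to Motivation:
  P1: Neighborhood <- PeerGroup -> Attendance -> Motivation
  P2: Neighborhood <- SchoolQuality -> ParentEd <- PeerGroup -> Attendance -> Motivation
The empty set is not sufficient: P1 (Neighborhood <- PeerGroup -> Attendance -> Motivation) has no collider blocking it and no conditioned non-collider, so it is open.
Try {PeerGroup}:
  P1: blocked at fork node PeerGroup ∈ conditioning set.
  P2: blocked at collider ParentEd (neither it nor any descendant is in the conditioning set).
{PeerGroup} contains no descendant of Neighborhood and blocks every backdoor path.
No other singleton works — e.g. {ClassSize} leaves P1 open — so {PeerGroup} is the unique smallest valid adjustment set.

{PeerGroup}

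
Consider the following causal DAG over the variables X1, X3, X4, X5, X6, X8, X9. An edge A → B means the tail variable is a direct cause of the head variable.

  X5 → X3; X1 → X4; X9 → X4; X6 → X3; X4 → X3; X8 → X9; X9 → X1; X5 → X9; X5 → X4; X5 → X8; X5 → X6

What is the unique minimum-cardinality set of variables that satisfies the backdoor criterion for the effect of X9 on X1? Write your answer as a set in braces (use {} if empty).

Variables eligible for adjustment (non-descendants of X9, excluding X9 and X1): {X5, X6, X8}.
Backdoor paths from X9 to X1:
  P1: X9 <- X5 -> X6 -> X3 <- X4 <- X1
  P2: X9 <- X5 -> X4 <- X1
  P3: X9 <- X5 -> X3 <- X4 <- X1
  P4: X9 <- X8 <- X5 -> X6 -> X3 <- X4 <- X1
  P5: X9 <- X8 <- X5 -> X4 <- X1
  P6: X9 <- X8 <- X5 -> X3 <- X4 <- X1
Each backdoor path contains an unconditioned collider, so every path is already blocked with the empty conditioning set:
  P1: blocked at collider X3 (neither it nor any descendant is in the conditioning set).
  P2: blocked at collider X4 (neither it nor any descendant is in the conditioning set).
  P3: blocked at collider X3 (neither it nor any descendant is in the conditioning set).
  P4: blocked at collider X3 (neither it nor any descendant is in the conditioning set).
  P5: blocked at collider X4 (neither it nor any descendant is in the conditioning set).
  P6: blocked at collider X3 (neither it nor any descendant is in the conditioning set).
The empty set is therefore the unique smallest valid set.

{}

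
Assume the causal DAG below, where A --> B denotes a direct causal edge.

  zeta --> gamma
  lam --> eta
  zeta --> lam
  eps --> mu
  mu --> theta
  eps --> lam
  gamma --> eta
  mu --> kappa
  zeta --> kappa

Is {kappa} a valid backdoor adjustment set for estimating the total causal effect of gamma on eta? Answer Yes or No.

Backdoor paths from gamma to eta (paths whose first edge points into gamma):
  P1: gamma <- zeta -> lam -> eta
  P2: gamma <- zeta -> kappa <- mu <- eps -> lam -> eta
Condition 1 (no descendant of gamma in the set): holds — descendants of gamma are {eta}; none are in {kappa}.
Condition 2 (every backdoor path blocked by {kappa}):
  P1: open — no interior node is in the conditioning set.
  P2: open — collider(s) kappa are conditioned on (or have a conditioned descendant) and no non-collider on the path is in the set.
{kappa} does not satisfy the backdoor criterion.

No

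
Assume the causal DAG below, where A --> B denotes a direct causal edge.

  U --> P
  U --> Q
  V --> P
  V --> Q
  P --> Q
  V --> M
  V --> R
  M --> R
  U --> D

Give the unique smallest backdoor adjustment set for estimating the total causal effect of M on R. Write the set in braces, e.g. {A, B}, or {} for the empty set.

{V}

Variables eligible for adjustment (non-descendants of M, excluding M and R): {D, P, Q, U, V}.
Backdoor paths from M to R:
  P1: M <- V -> R
The empty set is not sufficient: P1 (M <- V -> R) has no collider blocking it and no conditioned non-collider, so it is open.
Try {V}:
  P1: blocked at fork node V ∈ conditioning set.
{V} contains no descendant of M and blocks every backdoor path.
No other singleton works — e.g. {U} leaves P1 open — so {V} is the unique smallest valid adjustment set.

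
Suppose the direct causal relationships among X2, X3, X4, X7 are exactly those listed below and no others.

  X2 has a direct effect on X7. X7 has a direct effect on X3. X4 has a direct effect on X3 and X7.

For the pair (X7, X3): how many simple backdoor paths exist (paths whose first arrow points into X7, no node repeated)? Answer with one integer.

1

A backdoor path from X7 to X3 is any simple undirected path whose first edge points into X7 (i.e. leaves X7 via a parent).
Parents of X7: {X2, X4}.
Enumerating:
  P1: X7 <- X4 -> X3
That exhausts the simple backdoor paths. Count: 1.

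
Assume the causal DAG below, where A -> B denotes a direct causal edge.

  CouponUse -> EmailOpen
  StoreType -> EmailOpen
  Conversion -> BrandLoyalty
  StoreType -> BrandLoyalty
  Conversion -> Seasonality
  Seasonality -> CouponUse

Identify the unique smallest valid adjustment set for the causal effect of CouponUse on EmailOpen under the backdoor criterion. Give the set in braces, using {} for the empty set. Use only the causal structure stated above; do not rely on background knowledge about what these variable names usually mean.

{}

Variables eligible for adjustment (non-descendants of CouponUse, excluding CouponUse and EmailOpen): {BrandLoyalty, Conversion, Seasonality, StoreType}.
Backdoor paths from CouponUse to EmailOpen:
  P1: CouponUse <- Seasonality <- Conversion -> BrandLoyalty <- StoreType -> EmailOpen
Each backdoor path contains an unconditioned collider, so every path is already blocked with the empty conditioning set:
  P1: blocked at collider BrandLoyalty (neither it nor any descendant is in the conditioning set).
The empty set is therefore the unique smallest valid set.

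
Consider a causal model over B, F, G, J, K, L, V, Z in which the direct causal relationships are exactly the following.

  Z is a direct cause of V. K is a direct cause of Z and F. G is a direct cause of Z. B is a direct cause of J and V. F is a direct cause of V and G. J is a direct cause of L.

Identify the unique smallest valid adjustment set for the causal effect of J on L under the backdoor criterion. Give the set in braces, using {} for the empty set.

{}

Variables eligible for adjustment (non-descendants of J, excluding J and L): {B, F, G, K, V, Z}.
Backdoor paths from J to L:
  (none)
With no backdoor paths the empty set already satisfies the criterion, and it is trivially minimal.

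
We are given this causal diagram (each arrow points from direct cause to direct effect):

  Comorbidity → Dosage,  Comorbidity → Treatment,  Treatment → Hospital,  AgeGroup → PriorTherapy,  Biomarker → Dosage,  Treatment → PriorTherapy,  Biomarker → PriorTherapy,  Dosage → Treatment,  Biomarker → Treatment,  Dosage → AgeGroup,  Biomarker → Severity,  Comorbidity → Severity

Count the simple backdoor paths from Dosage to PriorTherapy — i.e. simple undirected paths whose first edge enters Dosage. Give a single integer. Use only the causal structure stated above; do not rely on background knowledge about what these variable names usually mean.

A backdoor path from Dosage to PriorTherapy is any simple undirected path whose first edge points into Dosage (i.e. leaves Dosage via a parent).
Parents of Dosage: {Biomarker, Comorbidity}.
Enumerating:
  P1: Dosage <- Biomarker -> Treatment -> PriorTherapy
  P2: Dosage <- Biomarker -> Severity <- Comorbidity -> Treatment -> PriorTherapy
  P3: Dosage <- Biomarker -> PriorTherapy
  P4: Dosage <- Comorbidity -> Treatment <- Biomarker -> PriorTherapy
  P5: Dosage <- Comorbidity -> Treatment -> PriorTherapy
  P6: Dosage <- Comorbidity -> Severity <- Biomarker -> Treatment -> PriorTherapy
  P7: Dosage <- Comorbidity -> Severity <- Biomarker -> PriorTherapy
That exhausts the simple backdoor paths. Count: 7.

7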